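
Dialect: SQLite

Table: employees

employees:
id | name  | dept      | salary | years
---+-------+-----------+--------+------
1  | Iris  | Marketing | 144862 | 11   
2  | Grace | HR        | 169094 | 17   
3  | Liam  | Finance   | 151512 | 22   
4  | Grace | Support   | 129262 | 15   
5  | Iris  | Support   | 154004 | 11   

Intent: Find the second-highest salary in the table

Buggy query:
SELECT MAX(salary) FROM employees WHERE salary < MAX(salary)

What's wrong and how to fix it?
Bug: The inner MAX is an aggregate inside WHERE, which is not allowed

Fix: Compute the overall MAX in a subquery, then take MAX of rows below it

Corrected query:
SELECT MAX(salary) FROM employees WHERE salary < (SELECT MAX(salary) FROM employees)

Result:
MAX(salary)
-----------
154004     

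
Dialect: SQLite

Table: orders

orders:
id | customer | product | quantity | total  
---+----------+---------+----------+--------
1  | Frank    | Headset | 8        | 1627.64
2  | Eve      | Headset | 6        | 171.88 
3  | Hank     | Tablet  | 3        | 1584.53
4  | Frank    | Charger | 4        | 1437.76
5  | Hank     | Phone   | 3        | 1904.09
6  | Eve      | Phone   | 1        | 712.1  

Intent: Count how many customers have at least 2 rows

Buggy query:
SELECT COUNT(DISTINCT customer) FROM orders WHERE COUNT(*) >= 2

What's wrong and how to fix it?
Bug: WHERE filters individual rows, not groups, so a group-level COUNT is invalid there

Fix: Use a subquery that GROUPs and filters with HAVING, then count its rows

Corrected query:
SELECT COUNT(*) FROM (SELECT customer FROM orders GROUP BY customer HAVING COUNT(*) >= 2)

Result:
COUNT(*)
--------
3       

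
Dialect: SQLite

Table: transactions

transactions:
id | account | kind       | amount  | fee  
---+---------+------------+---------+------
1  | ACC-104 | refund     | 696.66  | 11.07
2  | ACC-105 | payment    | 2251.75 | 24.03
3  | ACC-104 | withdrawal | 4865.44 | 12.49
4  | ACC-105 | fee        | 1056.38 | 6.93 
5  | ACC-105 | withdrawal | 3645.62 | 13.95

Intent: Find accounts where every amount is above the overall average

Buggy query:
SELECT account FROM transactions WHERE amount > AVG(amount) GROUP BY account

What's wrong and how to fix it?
Bug: AVG() is an aggregate; it can't sit directly in WHERE

Fix: Use a subquery for AVG and a HAVING MIN(...) filter so the condition holds for every row in the group

Corrected query:
SELECT account FROM transactions GROUP BY account HAVING MIN(amount) > (SELECT AVG(amount) FROM transactions)

Result:
(no rows)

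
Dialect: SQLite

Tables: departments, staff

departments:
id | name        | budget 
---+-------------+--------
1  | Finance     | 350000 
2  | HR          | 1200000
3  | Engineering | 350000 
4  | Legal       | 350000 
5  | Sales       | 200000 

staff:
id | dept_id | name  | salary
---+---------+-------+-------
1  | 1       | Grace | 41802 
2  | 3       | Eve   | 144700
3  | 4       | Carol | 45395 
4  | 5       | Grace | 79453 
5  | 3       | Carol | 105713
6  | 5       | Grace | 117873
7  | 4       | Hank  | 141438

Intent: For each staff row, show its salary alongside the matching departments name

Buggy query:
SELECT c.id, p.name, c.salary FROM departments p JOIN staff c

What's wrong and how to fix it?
Bug: Missing join condition: each staff row is matched to all departments rows instead of just its own

Fix: Specify the join condition linking the foreign key to the parent id

Corrected query:
SELECT c.id, p.name, c.salary FROM departments p JOIN staff c ON c.dept_id = p.id

Result:
id | name        | salary
---+-------------+-------
1  | Finance     | 41802 
2  | Engineering | 144700
3  | Legal       | 45395 
4  | Sales       | 79453 
5  | Engineering | 105713
6  | Sales       | 117873
7  | Legal       | 141438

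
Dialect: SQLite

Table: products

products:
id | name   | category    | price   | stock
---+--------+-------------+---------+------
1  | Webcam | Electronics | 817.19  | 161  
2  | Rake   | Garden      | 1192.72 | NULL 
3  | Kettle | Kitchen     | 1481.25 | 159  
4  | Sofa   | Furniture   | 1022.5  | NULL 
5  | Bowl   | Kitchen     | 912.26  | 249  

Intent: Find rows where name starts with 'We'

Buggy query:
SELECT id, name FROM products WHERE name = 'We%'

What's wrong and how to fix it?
Bug: Wildcards only work with LIKE; '=' treats '%' as a literal character

Fix: Replace '=' with LIKE so 'We%' is treated as a pattern

Corrected query:
SELECT id, name FROM products WHERE name LIKE 'We%'

Result:
id | name  
---+-------
1  | Webcam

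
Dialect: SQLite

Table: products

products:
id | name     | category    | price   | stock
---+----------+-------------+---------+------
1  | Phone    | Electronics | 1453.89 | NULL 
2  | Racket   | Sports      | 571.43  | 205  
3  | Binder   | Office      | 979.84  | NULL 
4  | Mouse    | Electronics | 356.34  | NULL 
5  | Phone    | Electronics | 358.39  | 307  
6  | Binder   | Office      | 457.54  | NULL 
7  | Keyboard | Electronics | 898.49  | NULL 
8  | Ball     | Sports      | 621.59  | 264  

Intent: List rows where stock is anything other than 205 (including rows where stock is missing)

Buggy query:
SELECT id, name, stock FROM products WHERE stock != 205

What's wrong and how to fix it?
Bug: Inequality against NULL is unknown, not true; rows with NULL are dropped

Fix: Add an explicit OR stock IS NULL to include the missing-value rows

Corrected query:
SELECT id, name, stock FROM products WHERE stock != 205 OR stock IS NULL

Result:
id | name     | stock
---+----------+------
1  | Phone    | NULL 
3  | Binder   | NULL 
4  | Mouse    | NULL 
5  | Phone    | 307  
6  | Binder   | NULL 
7  | Keyboard | NULL 
8  | Ball     | 264  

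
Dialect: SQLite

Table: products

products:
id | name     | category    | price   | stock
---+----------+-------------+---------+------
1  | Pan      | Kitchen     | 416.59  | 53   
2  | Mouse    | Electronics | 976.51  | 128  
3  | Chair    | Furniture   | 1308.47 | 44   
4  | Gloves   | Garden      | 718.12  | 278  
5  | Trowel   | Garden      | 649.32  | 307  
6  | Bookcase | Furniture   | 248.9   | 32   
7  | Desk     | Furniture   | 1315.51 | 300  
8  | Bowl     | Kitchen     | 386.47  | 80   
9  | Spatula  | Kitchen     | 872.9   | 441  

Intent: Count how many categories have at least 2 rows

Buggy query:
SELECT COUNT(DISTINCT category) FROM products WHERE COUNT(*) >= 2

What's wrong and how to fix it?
Bug: WHERE filters individual rows, not groups, so a group-level COUNT is invalid there

Fix: Use a subquery that GROUPs and filters with HAVING, then count its rows

Corrected query:
SELECT COUNT(*) FROM (SELECT category FROM products GROUP BY category HAVING COUNT(*) >= 2)

Result:
COUNT(*)
--------
3       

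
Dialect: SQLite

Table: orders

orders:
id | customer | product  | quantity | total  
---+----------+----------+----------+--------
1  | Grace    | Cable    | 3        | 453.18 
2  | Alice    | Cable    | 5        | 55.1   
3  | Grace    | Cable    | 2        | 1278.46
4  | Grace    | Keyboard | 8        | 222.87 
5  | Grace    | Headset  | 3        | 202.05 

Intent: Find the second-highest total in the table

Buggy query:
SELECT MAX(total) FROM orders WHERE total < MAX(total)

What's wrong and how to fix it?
Bug: The inner MAX is an aggregate inside WHERE, which is not allowed

Fix: Compute the overall MAX in a subquery, then take MAX of rows below it

Corrected query:
SELECT MAX(total) FROM orders WHERE total < (SELECT MAX(total) FROM orders)

Result:
MAX(total)
----------
453.18    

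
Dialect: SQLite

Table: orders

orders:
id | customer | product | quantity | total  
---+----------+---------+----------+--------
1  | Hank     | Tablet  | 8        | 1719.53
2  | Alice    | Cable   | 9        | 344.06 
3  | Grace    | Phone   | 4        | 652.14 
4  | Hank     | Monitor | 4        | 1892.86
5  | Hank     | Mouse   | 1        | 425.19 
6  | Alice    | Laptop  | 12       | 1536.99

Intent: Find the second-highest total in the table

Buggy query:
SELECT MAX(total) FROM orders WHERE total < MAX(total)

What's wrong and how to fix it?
Bug: The inner MAX is an aggregate inside WHERE, which is not allowed

Fix: Put the inner MAX in a scalar subquery

Corrected query:
SELECT MAX(total) FROM orders WHERE total < (SELECT MAX(total) FROM orders)

Result:
MAX(total)
----------
1719.53   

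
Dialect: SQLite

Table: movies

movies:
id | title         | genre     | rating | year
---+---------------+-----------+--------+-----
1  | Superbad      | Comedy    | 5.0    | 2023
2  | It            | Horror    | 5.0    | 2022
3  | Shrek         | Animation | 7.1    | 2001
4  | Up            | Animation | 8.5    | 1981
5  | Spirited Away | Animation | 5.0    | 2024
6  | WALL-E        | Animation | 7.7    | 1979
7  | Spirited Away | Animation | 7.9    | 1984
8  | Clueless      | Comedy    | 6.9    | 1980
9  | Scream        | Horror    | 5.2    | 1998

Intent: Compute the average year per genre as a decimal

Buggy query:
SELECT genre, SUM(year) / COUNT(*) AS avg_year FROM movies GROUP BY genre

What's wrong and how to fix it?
Bug: Both operands are integers, so '/' performs integer division and truncates

Fix: Cast one side to REAL so the division keeps the fractional part

Corrected query:
SELECT genre, SUM(year) * 1.0 / COUNT(*) AS avg_year FROM movies GROUP BY genre

Result:
genre     | avg_year
----------+---------
Animation | 1993.8  
Comedy    | 2001.5  
Horror    | 2010    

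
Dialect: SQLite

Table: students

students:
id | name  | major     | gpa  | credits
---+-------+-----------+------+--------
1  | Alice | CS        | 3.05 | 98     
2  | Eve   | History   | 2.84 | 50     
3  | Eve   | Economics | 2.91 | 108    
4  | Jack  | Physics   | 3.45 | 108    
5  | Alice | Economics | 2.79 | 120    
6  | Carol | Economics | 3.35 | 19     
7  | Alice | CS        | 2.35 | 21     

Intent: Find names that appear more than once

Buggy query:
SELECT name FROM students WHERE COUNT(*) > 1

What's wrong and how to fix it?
Bug: WHERE can't reference COUNT(*); aggregates are computed after WHERE

Fix: Group first, then use HAVING for the count condition

Corrected query:
SELECT name FROM students GROUP BY name HAVING COUNT(*) > 1

Result:
name 
-----
Alice
Eve  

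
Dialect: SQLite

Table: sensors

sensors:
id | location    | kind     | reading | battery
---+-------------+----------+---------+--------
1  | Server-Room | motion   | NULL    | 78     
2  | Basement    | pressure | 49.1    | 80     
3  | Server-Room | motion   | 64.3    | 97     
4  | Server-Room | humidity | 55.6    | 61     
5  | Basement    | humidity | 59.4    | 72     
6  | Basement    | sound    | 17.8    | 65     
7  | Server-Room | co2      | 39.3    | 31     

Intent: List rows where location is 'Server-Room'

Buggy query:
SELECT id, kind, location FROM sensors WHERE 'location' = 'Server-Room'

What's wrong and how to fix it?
Bug: Single quotes denote string literals in SQL; the column name is being compared as a constant string

Fix: Remove the quotes around the column name (or use double quotes for an identifier)

Corrected query:
SELECT id, kind, location FROM sensors WHERE location = 'Server-Room'

Result:
id | kind     | location   
---+----------+------------
1  | motion   | Server-Room
3  | motion   | Server-Room
4  | humidity | Server-Room
7  | co2      | Server-Room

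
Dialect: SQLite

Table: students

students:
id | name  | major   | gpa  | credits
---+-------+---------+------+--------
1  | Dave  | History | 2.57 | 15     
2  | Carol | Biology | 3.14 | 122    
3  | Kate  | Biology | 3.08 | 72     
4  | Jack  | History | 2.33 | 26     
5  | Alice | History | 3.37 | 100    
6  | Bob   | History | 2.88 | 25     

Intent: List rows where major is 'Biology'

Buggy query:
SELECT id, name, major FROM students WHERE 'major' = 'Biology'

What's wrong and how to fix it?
Bug: 'major' in single quotes is a string literal, not the column; the comparison is literal-vs-literal and never true

Fix: Remove the quotes around the column name (or use double quotes for an identifier)

Corrected query:
SELECT id, name, major FROM students WHERE major = 'Biology'

Result:
id | name  | major  
---+-------+--------
2  | Carol | Biology
3  | Kate  | Biology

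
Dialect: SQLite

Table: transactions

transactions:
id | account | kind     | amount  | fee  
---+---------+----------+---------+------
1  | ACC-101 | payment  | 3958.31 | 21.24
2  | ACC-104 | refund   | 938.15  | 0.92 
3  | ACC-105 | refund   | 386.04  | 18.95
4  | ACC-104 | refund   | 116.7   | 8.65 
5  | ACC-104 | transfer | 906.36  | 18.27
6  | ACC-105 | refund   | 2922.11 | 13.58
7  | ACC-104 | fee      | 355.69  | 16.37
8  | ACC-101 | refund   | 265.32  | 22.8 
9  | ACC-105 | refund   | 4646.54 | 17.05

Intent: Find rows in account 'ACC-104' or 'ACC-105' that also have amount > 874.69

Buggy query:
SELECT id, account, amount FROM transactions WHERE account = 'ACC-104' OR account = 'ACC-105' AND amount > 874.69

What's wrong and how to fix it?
Bug: AND binds tighter than OR, so this parses as account = 'ACC-104' OR (account = 'ACC-105' AND amount > 874.69)

Fix: Add parentheses around the OR so the AND applies to both alternatives

Corrected query:
SELECT id, account, amount FROM transactions WHERE (account = 'ACC-104' OR account = 'ACC-105') AND amount > 874.69

Result:
id | account | amount 
---+---------+--------
2  | ACC-104 | 938.15 
5  | ACC-104 | 906.36 
6  | ACC-105 | 2922.11
9  | ACC-105 | 4646.54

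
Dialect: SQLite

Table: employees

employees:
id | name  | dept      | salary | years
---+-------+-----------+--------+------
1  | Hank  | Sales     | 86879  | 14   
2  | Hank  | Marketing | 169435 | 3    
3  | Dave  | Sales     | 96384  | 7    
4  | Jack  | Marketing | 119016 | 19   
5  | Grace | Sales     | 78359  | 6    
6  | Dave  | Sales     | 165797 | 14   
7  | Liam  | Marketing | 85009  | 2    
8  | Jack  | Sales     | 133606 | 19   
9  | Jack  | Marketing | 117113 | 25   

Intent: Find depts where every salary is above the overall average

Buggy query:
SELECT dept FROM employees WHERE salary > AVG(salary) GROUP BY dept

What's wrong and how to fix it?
Bug: AVG() is an aggregate; it can't sit directly in WHERE

Fix: Use a subquery for AVG and a HAVING MIN(...) filter so the condition holds for every row in the group

Corrected query:
SELECT dept FROM employees GROUP BY dept HAVING MIN(salary) > (SELECT AVG(salary) FROM employees)

Result:
(no rows)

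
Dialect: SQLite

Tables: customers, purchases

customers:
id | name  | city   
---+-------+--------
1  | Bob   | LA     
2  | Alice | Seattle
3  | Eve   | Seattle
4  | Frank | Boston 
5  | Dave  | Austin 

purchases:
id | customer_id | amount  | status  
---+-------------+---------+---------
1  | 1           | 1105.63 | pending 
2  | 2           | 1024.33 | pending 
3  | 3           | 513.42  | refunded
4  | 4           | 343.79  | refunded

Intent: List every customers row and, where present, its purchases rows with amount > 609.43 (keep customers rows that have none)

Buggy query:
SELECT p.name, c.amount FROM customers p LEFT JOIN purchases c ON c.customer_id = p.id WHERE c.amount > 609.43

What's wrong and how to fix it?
Bug: A WHERE condition on the right-hand table after LEFT JOIN drops unmatched parents

Fix: Move the right-table condition into the ON clause so unmatched parents are kept

Corrected query:
SELECT p.name, c.amount FROM customers p LEFT JOIN purchases c ON c.customer_id = p.id AND c.amount > 609.43

Result:
name  | amount 
------+--------
Bob   | 1105.63
Alice | 1024.33
Eve   | NULL   
Frank | NULL   
Dave  | NULL   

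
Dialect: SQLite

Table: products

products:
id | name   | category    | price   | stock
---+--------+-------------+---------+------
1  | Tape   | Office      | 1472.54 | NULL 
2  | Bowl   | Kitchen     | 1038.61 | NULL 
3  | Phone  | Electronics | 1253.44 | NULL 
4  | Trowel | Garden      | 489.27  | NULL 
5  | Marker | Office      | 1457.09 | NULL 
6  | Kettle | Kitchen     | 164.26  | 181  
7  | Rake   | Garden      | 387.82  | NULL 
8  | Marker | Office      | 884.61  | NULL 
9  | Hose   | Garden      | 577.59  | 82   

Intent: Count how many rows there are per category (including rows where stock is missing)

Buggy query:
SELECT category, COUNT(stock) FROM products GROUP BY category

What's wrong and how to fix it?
Bug: COUNT(stock) skips NULLs, so groups with missing stock are undercounted

Fix: Use COUNT(*) to count all rows regardless of NULL

Corrected query:
SELECT category, COUNT(*) FROM products GROUP BY category

Result:
category    | COUNT(*)
------------+---------
Electronics | 1       
Garden      | 3       
Kitchen     | 2       
Office      | 3       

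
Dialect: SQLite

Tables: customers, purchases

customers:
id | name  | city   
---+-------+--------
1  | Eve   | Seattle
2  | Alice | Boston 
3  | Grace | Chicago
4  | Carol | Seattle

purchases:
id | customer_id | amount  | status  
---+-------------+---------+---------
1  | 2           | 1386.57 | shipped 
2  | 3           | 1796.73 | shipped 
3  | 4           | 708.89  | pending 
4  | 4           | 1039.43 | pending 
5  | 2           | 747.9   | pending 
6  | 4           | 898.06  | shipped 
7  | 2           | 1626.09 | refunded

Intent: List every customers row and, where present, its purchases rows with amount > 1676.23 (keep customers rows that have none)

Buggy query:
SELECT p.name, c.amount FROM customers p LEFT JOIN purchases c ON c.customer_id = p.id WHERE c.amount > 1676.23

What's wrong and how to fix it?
Bug: Filtering c.amount in WHERE discards the NULL rows produced by LEFT JOIN, turning it into an inner join

Fix: Move the right-table condition into the ON clause so unmatched parents are kept

Corrected query:
SELECT p.name, c.amount FROM customers p LEFT JOIN purchases c ON c.customer_id = p.id AND c.amount > 1676.23

Result:
name  | amount 
------+--------
Eve   | NULL   
Alice | NULL   
Grace | 1796.73
Carol | NULL   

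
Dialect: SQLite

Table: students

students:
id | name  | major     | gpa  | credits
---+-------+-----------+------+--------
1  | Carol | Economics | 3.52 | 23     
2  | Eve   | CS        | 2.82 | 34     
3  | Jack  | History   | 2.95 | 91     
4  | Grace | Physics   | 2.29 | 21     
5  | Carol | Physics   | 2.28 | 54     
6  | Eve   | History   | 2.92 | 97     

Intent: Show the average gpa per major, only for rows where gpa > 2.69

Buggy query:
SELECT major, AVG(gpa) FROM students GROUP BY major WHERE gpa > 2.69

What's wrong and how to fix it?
Bug: WHERE cannot follow GROUP BY

Fix: Move the WHERE clause before GROUP BY

Corrected query:
SELECT major, AVG(gpa) FROM students WHERE gpa > 2.69 GROUP BY major

Result:
major     | AVG(gpa)
----------+---------
CS        | 2.82    
Economics | 3.52    
History   | 2.935   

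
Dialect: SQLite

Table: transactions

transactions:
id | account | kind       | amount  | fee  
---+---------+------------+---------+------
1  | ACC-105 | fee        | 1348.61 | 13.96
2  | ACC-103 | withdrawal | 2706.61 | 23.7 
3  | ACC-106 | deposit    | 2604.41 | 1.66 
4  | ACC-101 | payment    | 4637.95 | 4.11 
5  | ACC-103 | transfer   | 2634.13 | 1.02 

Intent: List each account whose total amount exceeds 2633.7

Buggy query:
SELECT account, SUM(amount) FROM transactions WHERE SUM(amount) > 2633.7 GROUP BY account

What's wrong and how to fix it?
Bug: WHERE runs before GROUP BY, so aggregates aren't available there

Fix: Move the aggregate condition to a HAVING clause

Corrected query:
SELECT account, SUM(amount) FROM transactions GROUP BY account HAVING SUM(amount) > 2633.7

Result:
account | SUM(amount)
--------+------------
ACC-101 | 4637.95    
ACC-103 | 5340.74    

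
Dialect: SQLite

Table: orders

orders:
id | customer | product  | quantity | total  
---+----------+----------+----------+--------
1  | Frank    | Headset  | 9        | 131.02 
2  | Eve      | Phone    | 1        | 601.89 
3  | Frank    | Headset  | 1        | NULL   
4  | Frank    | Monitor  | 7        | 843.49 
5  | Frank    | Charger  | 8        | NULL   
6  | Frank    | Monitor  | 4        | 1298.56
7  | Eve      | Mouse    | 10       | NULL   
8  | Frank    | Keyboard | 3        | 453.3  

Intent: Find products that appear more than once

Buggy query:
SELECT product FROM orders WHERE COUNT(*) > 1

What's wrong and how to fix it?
Bug: COUNT(*) is an aggregate and cannot be used in WHERE

Fix: Group first, then use HAVING for the count condition

Corrected query:
SELECT product FROM orders GROUP BY product HAVING COUNT(*) > 1

Result:
product
-------
Headset
Monitor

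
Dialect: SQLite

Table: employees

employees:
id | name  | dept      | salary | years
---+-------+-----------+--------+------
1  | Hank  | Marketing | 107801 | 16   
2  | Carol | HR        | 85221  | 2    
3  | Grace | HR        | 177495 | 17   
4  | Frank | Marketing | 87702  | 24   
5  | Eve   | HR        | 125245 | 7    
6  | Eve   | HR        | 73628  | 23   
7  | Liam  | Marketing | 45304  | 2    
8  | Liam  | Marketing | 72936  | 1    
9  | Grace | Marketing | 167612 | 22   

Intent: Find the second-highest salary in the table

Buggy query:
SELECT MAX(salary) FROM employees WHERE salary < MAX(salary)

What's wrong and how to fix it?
Bug: MAX(salary) on the right of the comparison is an aggregate-in-WHERE error

Fix: Put the inner MAX in a scalar subquery

Corrected query:
SELECT MAX(salary) FROM employees WHERE salary < (SELECT MAX(salary) FROM employees)

Result:
MAX(salary)
-----------
167612     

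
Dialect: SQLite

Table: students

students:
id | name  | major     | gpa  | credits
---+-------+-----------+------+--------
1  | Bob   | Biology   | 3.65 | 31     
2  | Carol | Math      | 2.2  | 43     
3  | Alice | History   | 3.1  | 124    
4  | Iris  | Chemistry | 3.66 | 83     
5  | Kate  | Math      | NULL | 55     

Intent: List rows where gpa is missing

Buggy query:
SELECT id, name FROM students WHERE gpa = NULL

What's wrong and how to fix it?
Bug: Comparing to NULL with '=' never matches; NULL = NULL is unknown, not true

Fix: Replace '= NULL' with 'IS NULL'

Corrected query:
SELECT id, name FROM students WHERE gpa IS NULL

Result:
id | name
---+-----
5  | Kate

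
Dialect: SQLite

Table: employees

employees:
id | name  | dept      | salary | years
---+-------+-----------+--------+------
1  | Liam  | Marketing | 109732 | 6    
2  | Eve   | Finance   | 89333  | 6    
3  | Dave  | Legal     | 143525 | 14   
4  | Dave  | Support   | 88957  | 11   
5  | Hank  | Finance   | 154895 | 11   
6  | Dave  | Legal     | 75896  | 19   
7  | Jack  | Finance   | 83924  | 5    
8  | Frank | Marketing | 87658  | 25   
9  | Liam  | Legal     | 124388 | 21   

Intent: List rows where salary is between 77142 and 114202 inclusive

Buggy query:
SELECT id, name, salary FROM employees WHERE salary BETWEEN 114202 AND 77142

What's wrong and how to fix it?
Bug: BETWEEN expects the lower bound first; with 114202 AND 77142 the range is empty

Fix: Swap the bounds so the smaller value comes first

Corrected query:
SELECT id, name, salary FROM employees WHERE salary BETWEEN 77142 AND 114202

Result:
id | name  | salary
---+-------+-------
1  | Liam  | 109732
2  | Eve   | 89333 
4  | Dave  | 88957 
7  | Jack  | 83924 
8  | Frank | 87658 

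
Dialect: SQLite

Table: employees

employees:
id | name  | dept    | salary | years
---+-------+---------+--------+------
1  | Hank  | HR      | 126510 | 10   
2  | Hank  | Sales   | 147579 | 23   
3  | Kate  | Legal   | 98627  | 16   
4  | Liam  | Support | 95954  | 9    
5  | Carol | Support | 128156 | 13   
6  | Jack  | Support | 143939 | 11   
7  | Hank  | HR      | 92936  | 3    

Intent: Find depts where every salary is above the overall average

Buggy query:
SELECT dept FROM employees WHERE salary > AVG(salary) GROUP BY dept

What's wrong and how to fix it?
Bug: AVG() is an aggregate; it can't sit directly in WHERE

Fix: Use a subquery for AVG and a HAVING MIN(...) filter so the condition holds for every row in the group

Corrected query:
SELECT dept FROM employees GROUP BY dept HAVING MIN(salary) > (SELECT AVG(salary) FROM employees)

Result:
dept 
-----
Sales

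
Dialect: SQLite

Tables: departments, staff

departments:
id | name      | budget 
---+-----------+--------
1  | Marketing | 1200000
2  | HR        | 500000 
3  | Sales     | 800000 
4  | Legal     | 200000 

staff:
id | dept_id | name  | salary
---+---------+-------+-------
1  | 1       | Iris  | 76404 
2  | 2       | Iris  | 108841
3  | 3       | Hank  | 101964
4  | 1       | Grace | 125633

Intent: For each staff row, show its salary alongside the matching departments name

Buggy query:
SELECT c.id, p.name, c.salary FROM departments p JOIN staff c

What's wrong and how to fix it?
Bug: Missing join condition: each staff row is matched to all departments rows instead of just its own

Fix: Specify the join condition linking the foreign key to the parent id

Corrected query:
SELECT c.id, p.name, c.salary FROM departments p JOIN staff c ON c.dept_id = p.id

Result:
id | name      | salary
---+-----------+-------
1  | Marketing | 76404 
2  | HR        | 108841
3  | Sales     | 101964
4  | Marketing | 125633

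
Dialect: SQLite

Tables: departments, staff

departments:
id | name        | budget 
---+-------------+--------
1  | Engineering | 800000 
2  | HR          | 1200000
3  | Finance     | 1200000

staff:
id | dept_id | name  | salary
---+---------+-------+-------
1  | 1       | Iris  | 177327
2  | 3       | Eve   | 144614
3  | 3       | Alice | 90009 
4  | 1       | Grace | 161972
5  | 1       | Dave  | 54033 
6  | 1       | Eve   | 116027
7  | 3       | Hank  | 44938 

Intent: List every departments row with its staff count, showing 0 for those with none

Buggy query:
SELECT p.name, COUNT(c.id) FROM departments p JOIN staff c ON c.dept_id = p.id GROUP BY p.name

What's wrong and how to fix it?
Bug: An inner join excludes parents with zero children

Fix: Use LEFT JOIN so parents without children still appear (COUNT(c.id) gives 0)

Corrected query:
SELECT p.name, COUNT(c.id) FROM departments p LEFT JOIN staff c ON c.dept_id = p.id GROUP BY p.name

Result:
name        | COUNT(c.id)
------------+------------
Engineering | 4          
Finance     | 3          
HR          | 0          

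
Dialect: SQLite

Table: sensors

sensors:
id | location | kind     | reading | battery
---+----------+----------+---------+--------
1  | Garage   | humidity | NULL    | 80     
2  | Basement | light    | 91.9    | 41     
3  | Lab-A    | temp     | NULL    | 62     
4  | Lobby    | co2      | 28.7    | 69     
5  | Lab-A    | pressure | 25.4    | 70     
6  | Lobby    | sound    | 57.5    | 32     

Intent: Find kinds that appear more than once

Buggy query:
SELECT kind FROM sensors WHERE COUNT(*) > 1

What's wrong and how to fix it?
Bug: WHERE can't reference COUNT(*); aggregates are computed after WHERE

Fix: GROUP BY kind, then filter groups with HAVING COUNT(*) > 1

Corrected query:
SELECT kind FROM sensors GROUP BY kind HAVING COUNT(*) > 1

Result:
(no rows)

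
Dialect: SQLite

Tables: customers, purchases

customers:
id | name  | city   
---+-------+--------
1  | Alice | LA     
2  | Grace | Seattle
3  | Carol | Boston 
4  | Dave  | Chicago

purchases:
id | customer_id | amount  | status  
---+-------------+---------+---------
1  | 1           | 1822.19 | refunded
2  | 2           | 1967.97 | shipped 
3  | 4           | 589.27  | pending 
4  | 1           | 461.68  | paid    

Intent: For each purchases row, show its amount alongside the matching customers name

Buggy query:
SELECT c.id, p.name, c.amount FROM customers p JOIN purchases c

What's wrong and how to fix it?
Bug: JOIN with no ON clause produces a cartesian product; every purchases row pairs with every customers row

Fix: Add ON c.customer_id = p.id to the JOIN

Corrected query:
SELECT c.id, p.name, c.amount FROM customers p JOIN purchases c ON c.customer_id = p.id

Result:
id | name  | amount 
---+-------+--------
1  | Alice | 1822.19
2  | Grace | 1967.97
3  | Dave  | 589.27 
4  | Alice | 461.68 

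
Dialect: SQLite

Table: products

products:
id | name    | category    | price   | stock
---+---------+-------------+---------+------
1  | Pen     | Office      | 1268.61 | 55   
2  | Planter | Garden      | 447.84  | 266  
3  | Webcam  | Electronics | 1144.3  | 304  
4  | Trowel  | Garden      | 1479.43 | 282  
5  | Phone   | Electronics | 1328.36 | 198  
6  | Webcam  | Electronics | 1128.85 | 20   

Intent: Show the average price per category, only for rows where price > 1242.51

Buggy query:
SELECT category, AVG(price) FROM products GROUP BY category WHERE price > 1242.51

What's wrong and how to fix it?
Bug: WHERE cannot follow GROUP BY

Fix: Place WHERE between FROM and GROUP BY

Corrected query:
SELECT category, AVG(price) FROM products WHERE price > 1242.51 GROUP BY category

Result:
category    | AVG(price)
------------+-----------
Electronics | 1328.36   
Garden      | 1479.43   
Office      | 1268.61   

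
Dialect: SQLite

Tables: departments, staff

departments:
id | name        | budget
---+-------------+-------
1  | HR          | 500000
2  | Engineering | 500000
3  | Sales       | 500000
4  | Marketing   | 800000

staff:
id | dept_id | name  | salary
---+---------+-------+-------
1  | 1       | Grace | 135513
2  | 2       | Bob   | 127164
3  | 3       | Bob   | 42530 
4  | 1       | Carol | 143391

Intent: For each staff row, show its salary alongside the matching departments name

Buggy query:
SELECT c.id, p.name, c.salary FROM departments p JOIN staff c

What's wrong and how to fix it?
Bug: Missing join condition: each staff row is matched to all departments rows instead of just its own

Fix: Add ON c.dept_id = p.id to the JOIN

Corrected query:
SELECT c.id, p.name, c.salary FROM departments p JOIN staff c ON c.dept_id = p.id

Result:
id | name        | salary
---+-------------+-------
1  | HR          | 135513
2  | Engineering | 127164
3  | Sales       | 42530 
4  | HR          | 143391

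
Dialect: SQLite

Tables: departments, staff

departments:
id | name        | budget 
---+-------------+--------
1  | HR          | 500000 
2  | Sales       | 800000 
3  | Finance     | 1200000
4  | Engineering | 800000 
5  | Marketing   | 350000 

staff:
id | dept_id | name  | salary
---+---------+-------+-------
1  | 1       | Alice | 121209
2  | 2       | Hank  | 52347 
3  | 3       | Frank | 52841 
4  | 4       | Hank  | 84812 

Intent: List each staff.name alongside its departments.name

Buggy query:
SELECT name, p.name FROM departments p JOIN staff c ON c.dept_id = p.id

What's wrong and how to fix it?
Bug: 'name' exists in both joined tables, so the database can't tell which one is meant

Fix: Prefix ambiguous columns with the table alias

Corrected query:
SELECT c.name, p.name FROM departments p JOIN staff c ON c.dept_id = p.id

Result:
name  | name       
------+------------
Alice | HR         
Hank  | Sales      
Frank | Finance    
Hank  | Engineering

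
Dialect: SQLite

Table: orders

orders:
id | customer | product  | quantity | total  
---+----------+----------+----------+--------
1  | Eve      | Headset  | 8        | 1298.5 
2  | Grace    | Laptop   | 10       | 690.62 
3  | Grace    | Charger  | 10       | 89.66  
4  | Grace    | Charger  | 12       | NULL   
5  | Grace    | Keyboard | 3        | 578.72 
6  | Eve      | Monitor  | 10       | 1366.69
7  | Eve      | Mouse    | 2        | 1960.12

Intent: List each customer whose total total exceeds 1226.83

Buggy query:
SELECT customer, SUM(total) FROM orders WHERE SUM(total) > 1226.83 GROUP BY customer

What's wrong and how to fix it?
Bug: WHERE runs before GROUP BY, so aggregates aren't available there

Fix: Move the aggregate condition to a HAVING clause

Corrected query:
SELECT customer, SUM(total) FROM orders GROUP BY customer HAVING SUM(total) > 1226.83

Result:
customer | SUM(total)
---------+-----------
Eve      | 4625.31   
Grace    | 1359      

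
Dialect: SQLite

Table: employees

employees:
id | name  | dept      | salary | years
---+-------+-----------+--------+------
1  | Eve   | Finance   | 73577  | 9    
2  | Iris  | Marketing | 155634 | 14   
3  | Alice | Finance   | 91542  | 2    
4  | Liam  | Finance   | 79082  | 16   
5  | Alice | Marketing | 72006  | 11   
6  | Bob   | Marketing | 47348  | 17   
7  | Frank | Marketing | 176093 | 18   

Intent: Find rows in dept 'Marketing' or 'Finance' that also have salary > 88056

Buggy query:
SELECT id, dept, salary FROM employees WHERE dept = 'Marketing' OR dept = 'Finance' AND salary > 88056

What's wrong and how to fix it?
Bug: Without parentheses, AND is evaluated before OR, so the salary filter only applies to the 'Finance' branch

Fix: Add parentheses around the OR so the AND applies to both alternatives

Corrected query:
SELECT id, dept, salary FROM employees WHERE (dept = 'Marketing' OR dept = 'Finance') AND salary > 88056

Result:
id | dept      | salary
---+-----------+-------
2  | Marketing | 155634
3  | Finance   | 91542 
7  | Marketing | 176093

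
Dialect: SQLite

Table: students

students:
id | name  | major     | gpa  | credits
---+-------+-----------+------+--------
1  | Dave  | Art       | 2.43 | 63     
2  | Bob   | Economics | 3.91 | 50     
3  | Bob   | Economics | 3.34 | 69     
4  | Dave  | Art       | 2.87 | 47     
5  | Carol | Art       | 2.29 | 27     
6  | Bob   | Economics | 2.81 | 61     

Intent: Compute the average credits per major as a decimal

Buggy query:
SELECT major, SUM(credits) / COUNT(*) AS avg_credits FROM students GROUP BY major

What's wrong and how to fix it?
Bug: Both operands are integers, so '/' performs integer division and truncates

Fix: Multiply by 1.0 (or CAST to REAL) to force floating-point division

Corrected query:
SELECT major, SUM(credits) * 1.0 / COUNT(*) AS avg_credits FROM students GROUP BY major

Result:
major     | avg_credits
----------+------------
Art       | 45.666667  
Economics | 60         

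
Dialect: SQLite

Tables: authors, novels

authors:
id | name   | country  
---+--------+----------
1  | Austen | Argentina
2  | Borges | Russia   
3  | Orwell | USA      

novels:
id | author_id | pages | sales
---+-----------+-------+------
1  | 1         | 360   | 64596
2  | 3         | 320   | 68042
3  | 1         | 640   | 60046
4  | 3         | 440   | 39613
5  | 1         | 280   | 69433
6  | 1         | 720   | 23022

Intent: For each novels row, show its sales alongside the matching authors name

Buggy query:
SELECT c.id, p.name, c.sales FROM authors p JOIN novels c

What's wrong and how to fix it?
Bug: JOIN with no ON clause produces a cartesian product; every novels row pairs with every authors row

Fix: Specify the join condition linking the foreign key to the parent id

Corrected query:
SELECT c.id, p.name, c.sales FROM authors p JOIN novels c ON c.author_id = p.id

Result:
id | name   | sales
---+--------+------
1  | Austen | 64596
2  | Orwell | 68042
3  | Austen | 60046
4  | Orwell | 39613
5  | Austen | 69433
6  | Austen | 23022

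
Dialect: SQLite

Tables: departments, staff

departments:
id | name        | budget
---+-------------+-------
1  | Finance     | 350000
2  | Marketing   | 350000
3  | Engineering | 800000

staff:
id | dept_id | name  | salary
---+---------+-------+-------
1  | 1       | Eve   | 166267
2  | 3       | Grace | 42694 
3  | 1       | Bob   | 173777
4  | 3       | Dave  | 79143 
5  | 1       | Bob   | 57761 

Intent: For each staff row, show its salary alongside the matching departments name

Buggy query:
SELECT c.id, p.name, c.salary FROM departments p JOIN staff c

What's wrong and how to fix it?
Bug: Missing join condition: each staff row is matched to all departments rows instead of just its own

Fix: Add ON c.dept_id = p.id to the JOIN

Corrected query:
SELECT c.id, p.name, c.salary FROM departments p JOIN staff c ON c.dept_id = p.id

Result:
id | name        | salary
---+-------------+-------
1  | Finance     | 166267
2  | Engineering | 42694 
3  | Finance     | 173777
4  | Engineering | 79143 
5  | Finance     | 57761 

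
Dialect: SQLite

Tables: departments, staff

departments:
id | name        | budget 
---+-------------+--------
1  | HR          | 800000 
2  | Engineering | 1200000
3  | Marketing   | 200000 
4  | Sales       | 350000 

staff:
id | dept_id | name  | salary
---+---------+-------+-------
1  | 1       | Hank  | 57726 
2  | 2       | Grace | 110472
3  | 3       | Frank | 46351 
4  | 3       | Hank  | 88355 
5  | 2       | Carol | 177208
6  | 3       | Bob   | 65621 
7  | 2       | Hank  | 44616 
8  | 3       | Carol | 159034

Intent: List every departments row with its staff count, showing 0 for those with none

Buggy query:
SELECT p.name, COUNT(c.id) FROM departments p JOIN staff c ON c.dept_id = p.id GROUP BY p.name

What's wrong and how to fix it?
Bug: An inner join excludes parents with zero children

Fix: Switch to LEFT JOIN to retain unmatched parent rows

Corrected query:
SELECT p.name, COUNT(c.id) FROM departments p LEFT JOIN staff c ON c.dept_id = p.id GROUP BY p.name

Result:
name        | COUNT(c.id)
------------+------------
Engineering | 3          
HR          | 1          
Marketing   | 4          
Sales       | 0          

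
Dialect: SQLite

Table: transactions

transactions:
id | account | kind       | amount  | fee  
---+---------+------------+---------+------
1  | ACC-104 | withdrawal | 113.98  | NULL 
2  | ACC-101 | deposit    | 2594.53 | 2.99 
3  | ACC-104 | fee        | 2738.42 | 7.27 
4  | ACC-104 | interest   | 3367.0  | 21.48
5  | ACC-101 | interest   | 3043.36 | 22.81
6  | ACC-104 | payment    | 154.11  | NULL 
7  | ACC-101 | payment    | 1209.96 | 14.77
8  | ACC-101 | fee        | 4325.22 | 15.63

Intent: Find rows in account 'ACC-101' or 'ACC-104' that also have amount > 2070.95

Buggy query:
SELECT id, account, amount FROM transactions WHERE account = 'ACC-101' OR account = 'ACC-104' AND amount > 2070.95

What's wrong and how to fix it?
Bug: AND binds tighter than OR, so this parses as account = 'ACC-101' OR (account = 'ACC-104' AND amount > 2070.95)

Fix: Group the OR with parentheses (or use IN), then AND the threshold

Corrected query:
SELECT id, account, amount FROM transactions WHERE (account = 'ACC-101' OR account = 'ACC-104') AND amount > 2070.95

Result:
id | account | amount 
---+---------+--------
2  | ACC-101 | 2594.53
3  | ACC-104 | 2738.42
4  | ACC-104 | 3367   
5  | ACC-101 | 3043.36
8  | ACC-101 | 4325.22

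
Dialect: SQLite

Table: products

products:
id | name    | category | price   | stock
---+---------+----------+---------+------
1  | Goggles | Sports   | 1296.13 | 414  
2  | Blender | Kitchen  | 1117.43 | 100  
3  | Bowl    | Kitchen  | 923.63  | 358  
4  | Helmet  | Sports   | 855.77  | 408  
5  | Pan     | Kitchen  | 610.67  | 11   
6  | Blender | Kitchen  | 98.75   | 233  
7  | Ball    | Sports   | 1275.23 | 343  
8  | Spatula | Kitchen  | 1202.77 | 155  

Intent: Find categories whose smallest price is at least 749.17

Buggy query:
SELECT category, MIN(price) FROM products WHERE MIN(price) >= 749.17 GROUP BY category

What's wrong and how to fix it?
Bug: Aggregates like MIN are computed per group after WHERE runs

Fix: Replace WHERE with HAVING after the GROUP BY

Corrected query:
SELECT category, MIN(price) FROM products GROUP BY category HAVING MIN(price) >= 749.17

Result:
category | MIN(price)
---------+-----------
Sports   | 855.77    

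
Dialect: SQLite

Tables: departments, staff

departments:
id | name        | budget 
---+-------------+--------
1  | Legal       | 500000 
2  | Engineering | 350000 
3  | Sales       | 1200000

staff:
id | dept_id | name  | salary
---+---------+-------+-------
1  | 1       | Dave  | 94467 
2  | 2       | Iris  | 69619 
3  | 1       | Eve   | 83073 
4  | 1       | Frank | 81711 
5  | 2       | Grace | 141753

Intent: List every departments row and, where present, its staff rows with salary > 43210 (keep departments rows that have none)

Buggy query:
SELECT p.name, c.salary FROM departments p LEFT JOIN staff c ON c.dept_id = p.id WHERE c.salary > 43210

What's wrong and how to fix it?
Bug: Filtering c.salary in WHERE discards the NULL rows produced by LEFT JOIN, turning it into an inner join

Fix: Move the right-table condition into the ON clause so unmatched parents are kept

Corrected query:
SELECT p.name, c.salary FROM departments p LEFT JOIN staff c ON c.dept_id = p.id AND c.salary > 43210

Result:
name        | salary
------------+-------
Legal       | 81711 
Legal       | 83073 
Legal       | 94467 
Engineering | 69619 
Engineering | 141753
Sales       | NULL  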